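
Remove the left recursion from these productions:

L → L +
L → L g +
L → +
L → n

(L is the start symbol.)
L → + L'
L → n L'
L' → + L'
L' → g + L'
L' → ε

L is directly left-recursive. The standard transformation for
  A → A α₁ | ... | A α_m | β₁ | ... | β_n
is
  A  → β₁ A' | ... | β_n A'
  A' → α₁ A' | ... | α_m A' | ε

L → + becomes L → + L'
L → n becomes L → n L'
L → L + becomes L' → + L'
L → L g + becomes L' → g + L'
Add L' → ε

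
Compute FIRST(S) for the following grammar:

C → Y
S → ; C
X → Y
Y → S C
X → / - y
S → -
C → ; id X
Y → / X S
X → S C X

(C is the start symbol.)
{ '-', ';' }

From S → ; C:
  - ';' is a terminal: add ';' and stop
From S → -:
  - '-' is a terminal: add '-' and stop

Collecting: FIRST(S) = { '-', ';' }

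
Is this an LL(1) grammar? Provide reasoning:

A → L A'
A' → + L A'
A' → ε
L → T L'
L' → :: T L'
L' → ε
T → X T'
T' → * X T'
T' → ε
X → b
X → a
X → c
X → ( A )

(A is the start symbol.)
Relevant sets:
  FOLLOW(A') = { $, ')' }
  FOLLOW(L') = { $, ')', '+' }
  FOLLOW(T') = { $, ')', '+', '::' }

For A':
  PREDICT(A' → '+' L A') = { '+' }
  PREDICT(A' → ε) = { $, ')' }
For L':
  PREDICT(L' → :: T L') = { '::' }
  PREDICT(L' → ε) = { $, ')', '+' }
For T':
  PREDICT(T' → '*' X T') = { '*' }
  PREDICT(T' → ε) = { $, ')', '+', '::' }
For X:
  PREDICT(X → b) = { 'b' }
  PREDICT(X → a) = { 'a' }
  PREDICT(X → c) = { 'c' }
  PREDICT(X → '(' A ')') = { '(' }
A, L, T have a single production, so nothing to check there.

All predict sets are disjoint. The grammar IS LL(1).

Answer: Yes, the grammar is LL(1).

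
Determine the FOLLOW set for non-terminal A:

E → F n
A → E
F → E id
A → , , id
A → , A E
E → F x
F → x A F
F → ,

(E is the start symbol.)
{ ',', 'x' }

In A → , A E: A is followed by E, add FIRST(E) \ {ε} = { ',', 'x' }
In F → x A F: A is followed by F, add FIRST(F) \ {ε} = { ',', 'x' }

Taking the union: FOLLOW(A) = { ',', 'x' }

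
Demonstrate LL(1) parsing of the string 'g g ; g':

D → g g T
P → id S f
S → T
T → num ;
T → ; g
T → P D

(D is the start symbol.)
LL(1) parsing maintains a stack (initially the start symbol over $) and the input. At each step: if the stack top is a terminal, match it against the current input token; if it is a non-terminal N, replace it with the RHS of M[N, lookahead] (the unique production whose predict set contains the lookahead).

Stack is shown with the top on the left.

Stack    Input      Action
--------------------------
D $      g g ; g $  output D → g g T
g g T $  g g ; g $  match 'g'
g T $    g ; g $    match 'g'
T $      ; g $      output T → ; g
; g $    ; g $      match ';'
g $      g $        match 'g'
$        $          accept

The string is accepted.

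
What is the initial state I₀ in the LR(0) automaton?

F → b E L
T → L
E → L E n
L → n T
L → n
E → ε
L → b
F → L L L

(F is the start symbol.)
{ [F → . L L L], [F → . b E L], [F' → . F], [L → . b], [L → . n T], [L → . n] }

First, augment the grammar with F' → F
I₀ = CLOSURE({ [F' → . F] }):
  [F' → . F] has the dot before F: add [F → . b E L], [F → . L L L]
  [F → . L L L] has the dot before L: add [L → . n T], [L → . n], [L → . b]
No further items can be added.

I₀ = { [F → . L L L], [F → . b E L], [F' → . F], [L → . b], [L → . n T], [L → . n] }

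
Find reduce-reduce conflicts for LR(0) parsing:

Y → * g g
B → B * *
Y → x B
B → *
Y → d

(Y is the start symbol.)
A reduce-reduce conflict occurs when an LR(0) state has two complete items [A → α .] and [B → β .] — both call for a reduction, and with no lookahead the parser cannot choose between them.

Augment with Y' → Y and build the canonical LR(0) collection (I0 = CLOSURE({[Y' → . Y]}), then GOTO on every symbol after a dot until no new states appear). It has 11 states:
  I0: { [Y → . * g g], [Y → . d], [Y → . x B], [Y' → . Y] }  — shift
  I1: { [Y → * . g g] }  — shift
  I2: { [Y' → Y .] }  — accept
  I3: { [Y → d .] }  — reduce
  I4: { [B → . *], [B → . B * *], [Y → x . B] }  — shift
  I5: { [B → * .] }  — reduce
  I6: { [B → B . * *], [Y → x B .] }  — shift, reduce
  I7: { [B → B * . *] }  — shift
  I8: { [B → B * * .] }  — reduce
  I9: { [Y → * g . g] }  — shift
  I10: { [Y → * g g .] }  — reduce

No state contains more than one complete item.

Answer: No reduce-reduce conflicts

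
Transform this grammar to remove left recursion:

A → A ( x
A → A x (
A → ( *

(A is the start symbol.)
A is directly left-recursive. The standard transformation for
  A → A α₁ | ... | A α_m | β₁ | ... | β_n
is
  A  → β₁ A' | ... | β_n A'
  A' → α₁ A' | ... | α_m A' | ε

A → ( * becomes A → ( * A'
A → A ( x becomes A' → ( x A'
A → A x ( becomes A' → x ( A'
Add A' → ε

Resulting grammar:
A → ( * A'
A' → ( x A'
A' → x ( A'
A' → ε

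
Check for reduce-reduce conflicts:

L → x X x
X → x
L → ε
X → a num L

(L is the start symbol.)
A reduce-reduce conflict occurs when an LR(0) state has two complete items [A → α .] and [B → β .] — both call for a reduction, and with no lookahead the parser cannot choose between them.

Augment with L' → L and build the canonical LR(0) collection (I0 = CLOSURE({[L' → . L]}), then GOTO on every symbol after a dot until no new states appear). It has 9 states:
  I0: { [L → . x X x], [L → .], [L' → . L] }  — shift, reduce
  I1: { [L' → L .] }  — accept
  I2: { [L → x . X x], [X → . a num L], [X → . x] }  — shift
  I3: { [L → x X . x] }  — shift
  I4: { [X → a . num L] }  — shift
  I5: { [X → x .] }  — reduce
  I6: { [L → . x X x], [L → .], [X → a num . L] }  — shift, reduce
  I7: { [X → a num L .] }  — reduce
  I8: { [L → x X x .] }  — reduce

No state contains more than one complete item.

Answer: No reduce-reduce conflicts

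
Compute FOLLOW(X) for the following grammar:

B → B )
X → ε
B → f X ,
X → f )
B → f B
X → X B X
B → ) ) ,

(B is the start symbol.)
To compute FOLLOW(X), find every occurrence of X on a right-hand side N → α X β: add FIRST(β) \ {ε}, and if β is empty or nullable also add FOLLOW(N). Iterate to a fixed point.

In B → f X ,: X is followed by ',', add FIRST(',') \ {ε} = { ',' }
In X → X B X: X is followed by B X, add FIRST(B X) \ {ε} = { ')', 'f' }
In X → X B X: X is at the end; this adds FOLLOW(X) to itself — nothing new

Taking the union: FOLLOW(X) = { ')', ',', 'f' }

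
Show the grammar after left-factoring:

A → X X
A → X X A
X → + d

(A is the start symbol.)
Left-factoring transforms A → αβ₁ | αβ₂ into A → αA' and A' → β₁ | β₂
(α is the longest common prefix among the alternatives). Repeat until
no nonterminal has two alternatives with a common prefix.

Round 1: A has alternatives sharing prefix 'X X'. Introduce A': A → X X A'
  Add: A' → ε
  Add: A' → A

No remaining common prefixes — done.

Resulting grammar:
A → X X A'
A' → ε
A' → A
X → + d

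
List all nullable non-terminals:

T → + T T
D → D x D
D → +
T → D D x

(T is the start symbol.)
A non-terminal is nullable if it can derive ε (the empty string): either it has an ε-production, or it has a production whose right-hand side consists entirely of nullable non-terminals.

There are no ε-productions, so no non-terminal can derive ε.
No non-terminals are nullable.

Answer: None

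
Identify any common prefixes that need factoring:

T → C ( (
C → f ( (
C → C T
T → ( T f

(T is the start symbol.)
No, left-factoring is not needed

Left-factoring is needed when two productions for the same non-terminal
share a common prefix on the right-hand side.

Productions for T:
  T → C ( (
  T → ( T f
Productions for C:
  C → f ( (
  C → C T

No common prefixes found.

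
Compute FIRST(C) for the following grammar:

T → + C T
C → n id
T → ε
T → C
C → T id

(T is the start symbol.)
{ '+', 'id', 'n' }

FIRST sets of the other non-terminals involved (by the same procedure, iterated to a fixed point):
  FIRST(T) = { '+', 'id', 'n', ε }

From C → n id:
  - n is a terminal: add 'n' and stop
From C → T id:
  - T is a non-terminal: add FIRST(T) \ {ε} = { '+', 'id', 'n' }
    T is nullable, so continue to the next symbol
  - id is a terminal: add 'id' and stop

Collecting: FIRST(C) = { '+', 'id', 'n' }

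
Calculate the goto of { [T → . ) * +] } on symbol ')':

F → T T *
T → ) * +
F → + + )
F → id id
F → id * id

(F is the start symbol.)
GOTO(I, ')') = CLOSURE({ [A → αX.β] : [A → α.Xβ] ∈ I, X = ')' })

Items with dot before ')', with the dot advanced:
  [T → . ) * +] → [T → ) . * +]
Closure adds nothing (no advanced item has the dot before a non-terminal).

GOTO = { [T → ) . * +] }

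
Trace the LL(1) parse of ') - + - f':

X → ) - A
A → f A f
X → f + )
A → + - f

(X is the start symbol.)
LL(1) parsing maintains a stack (initially the start symbol over $) and the input. At each step: if the stack top is a terminal, match it against the current input token; if it is a non-terminal N, replace it with the RHS of M[N, lookahead] (the unique production whose predict set contains the lookahead).

Stack is shown with the top on the left.

Stack    Input        Action
----------------------------
X $      ) - + - f $  output X → ) - A
) - A $  ) - + - f $  match ')'
- A $    - + - f $    match '-'
A $      + - f $      output A → + - f
+ - f $  + - f $      match '+'
- f $    - f $        match '-'
f $      f $          match 'f'
$        $            accept

The string is accepted.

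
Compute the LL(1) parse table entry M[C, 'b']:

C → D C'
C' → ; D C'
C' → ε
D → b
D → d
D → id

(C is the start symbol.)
C → D C'

To find M[C, 'b'], we find productions for C where 'b' is in the predict set (PREDICT(N → α) = (FIRST(α) \ {ε}) ∪ (FOLLOW(N) if α ⇒* ε)).

Relevant sets:
  FIRST(D) = { 'b', 'd', 'id' }

C → D C': PREDICT = { 'b', 'd', 'id' }
  'b' is in predict set, so this production goes in M[C, 'b']

M[C, 'b'] = C → D C'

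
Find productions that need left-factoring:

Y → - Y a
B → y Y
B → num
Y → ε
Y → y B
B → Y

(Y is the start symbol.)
No, left-factoring is not needed

Left-factoring is needed when two productions for the same non-terminal
share a common prefix on the right-hand side.

Productions for Y:
  Y → - Y a
  Y → ε
  Y → y B
Productions for B:
  B → y Y
  B → num
  B → Y

No common prefixes found.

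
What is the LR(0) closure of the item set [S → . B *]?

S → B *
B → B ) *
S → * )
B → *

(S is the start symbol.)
{ [B → . *], [B → . B ) *], [S → . B *] }

Start with: [S → . B *]
  [S → . B *] has the dot before B: add [B → . B ) *], [B → . *]
No further items can be added.

CLOSURE = { [B → . *], [B → . B ) *], [S → . B *] }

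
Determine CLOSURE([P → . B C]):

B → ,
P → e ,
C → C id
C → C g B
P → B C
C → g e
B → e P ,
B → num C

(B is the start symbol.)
{ [B → . ,], [B → . e P ,], [B → . num C], [P → . B C] }

Start with: [P → . B C]
  [P → . B C] has the dot before B: add [B → . ,], [B → . e P ,], [B → . num C]
No further items can be added.

CLOSURE = { [B → . ,], [B → . e P ,], [B → . num C], [P → . B C] }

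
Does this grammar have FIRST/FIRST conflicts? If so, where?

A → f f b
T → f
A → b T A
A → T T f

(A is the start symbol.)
Yes. A → f f b / A → T T f on { 'f' }

A FIRST/FIRST conflict occurs when two productions N → α and N → β for the same non-terminal have FIRST(α) ∩ FIRST(β) ≠ ∅ (with ε ∈ FIRST of a nullable right-hand side, so two nullable alternatives also conflict).

FIRST sets of the non-terminals at (or reachable through a nullable prefix from) the front of some alternative:
  FIRST(T) = { 'f' }

Productions for A:
  A → f f b: FIRST = { 'f' }
  A → b T A: FIRST = { 'b' }
  A → T T f: FIRST = { 'f' }
T has only one production, so no FIRST/FIRST conflict is possible there.

Conflict for A: A → f f b and A → T T f
  Overlap: { 'f' }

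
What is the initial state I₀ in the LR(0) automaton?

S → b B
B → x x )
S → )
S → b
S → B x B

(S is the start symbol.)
First, augment the grammar with S' → S
I₀ = CLOSURE({ [S' → . S] }):
  [S' → . S] has the dot before S: add [S → . b B], [S → . )], [S → . b], [S → . B x B]
  [S → . B x B] has the dot before B: add [B → . x x )]
No further items can be added.

I₀ = { [B → . x x )], [S → . )], [S → . B x B], [S → . b B], [S → . b], [S' → . S] }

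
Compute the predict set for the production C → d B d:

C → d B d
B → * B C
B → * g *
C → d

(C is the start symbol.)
PREDICT(C → d B d) = (FIRST(RHS) \ {ε}) ∪ (FOLLOW(C) if ε ∈ FIRST(RHS), i.e. RHS ⇒* ε)
FIRST(d B d) = { 'd' }
ε ∉ FIRST(d B d), so FOLLOW(C) is not added.
PREDICT(C → d B d) = { 'd' }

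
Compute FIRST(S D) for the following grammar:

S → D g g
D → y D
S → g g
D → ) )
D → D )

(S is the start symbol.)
FIRST sets of the non-terminals involved (from the grammar, by fixed-point iteration):
  FIRST(S) = { ')', 'g', 'y' }

To compute FIRST(S D), process the symbols left to right:
Symbol S is a non-terminal. Add FIRST(S) \ {ε} = { ')', 'g', 'y' }
S is not nullable (ε ∉ FIRST(S)), so stop here.
FIRST(S D) = { ')', 'g', 'y' }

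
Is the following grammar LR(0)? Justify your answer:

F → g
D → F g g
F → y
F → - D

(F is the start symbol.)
Yes, the grammar is LR(0)

A grammar is LR(0) if no state in the canonical LR(0) collection has:
  - both a shift item (dot before a terminal) and a complete item (shift-reduce conflict), or
  - two or more complete items (reduce-reduce conflict; the accept item [F' → F .] counts as a complete item here).

Augment with F' → F and build the canonical LR(0) collection (I0 = CLOSURE({[F' → . F]}), then GOTO on every symbol after a dot until no new states appear). It has 9 states:
  I0: { [F → . - D], [F → . g], [F → . y], [F' → . F] }  — shift
  I1: { [D → . F g g], [F → - . D], [F → . - D], [F → . g], [F → . y] }  — shift
  I2: { [F' → F .] }  — accept
  I3: { [F → g .] }  — reduce
  I4: { [F → y .] }  — reduce
  I5: { [F → - D .] }  — reduce
  I6: { [D → F . g g] }  — shift
  I7: { [D → F g . g] }  — shift
  I8: { [D → F g g .] }  — reduce

Every state is either a pure shift/goto state or contains exactly one complete item and nothing to shift — no conflicts. The grammar is LR(0).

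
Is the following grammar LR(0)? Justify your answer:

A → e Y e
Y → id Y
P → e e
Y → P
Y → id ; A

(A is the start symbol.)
Augment with A' → A and build the canonical LR(0) collection (I0 = CLOSURE({[A' → . A]}), then GOTO on every symbol after a dot until no new states appear). It has 12 states:
  I0: { [A → . e Y e], [A' → . A] }  — shift
  I1: { [A' → A .] }  — accept
  I2: { [A → e . Y e], [P → . e e], [Y → . P], [Y → . id ; A], [Y → . id Y] }  — shift
  I3: { [Y → P .] }  — reduce
  I4: { [A → e Y . e] }  — shift
  I5: { [P → e . e] }  — shift
  I6: { [P → . e e], [Y → . P], [Y → . id ; A], [Y → . id Y], [Y → id . ; A], [Y → id . Y] }  — shift
  I7: { [A → . e Y e], [Y → id ; . A] }  — shift
  I8: { [Y → id Y .] }  — reduce
  I9: { [Y → id ; A .] }  — reduce
  I10: { [P → e e .] }  — reduce
  I11: { [A → e Y e .] }  — reduce

Every state is either a pure shift/goto state or contains exactly one complete item and nothing to shift — no conflicts. The grammar is LR(0).

Answer: Yes, the grammar is LR(0)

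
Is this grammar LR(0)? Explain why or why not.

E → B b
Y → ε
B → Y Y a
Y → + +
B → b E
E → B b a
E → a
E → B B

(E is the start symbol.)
No. Shift-reduce conflict between [Y → .] and [B → . b E]

A grammar is LR(0) if no state in the canonical LR(0) collection has:
  - both a shift item (dot before a terminal) and a complete item (shift-reduce conflict), or
  - two or more complete items (reduce-reduce conflict; the accept item [E' → E .] counts as a complete item here).

Augment with E' → E and build the canonical LR(0) collection (I0 = CLOSURE({[E' → . E]}), then GOTO on every symbol after a dot until no new states appear). It has 14 states:
  I0: { [B → . Y Y a], [B → . b E], [E → . B B], [E → . B b a], [E → . B b], [E → . a], [E' → . E], [Y → . + +], [Y → .] }  — shift, reduce
  I1: { [Y → + . +] }  — shift
  I2: { [B → . Y Y a], [B → . b E], [E → B . B], [E → B . b a], [E → B . b], [Y → . + +], [Y → .] }  — shift, reduce
  I3: { [E' → E .] }  — accept
  I4: { [B → Y . Y a], [Y → . + +], [Y → .] }  — shift, reduce
  I5: { [E → a .] }  — reduce
  I6: { [B → . Y Y a], [B → . b E], [B → b . E], [E → . B B], [E → . B b a], [E → . B b], [E → . a], [Y → . + +], [Y → .] }  — shift, reduce
  I7: { [B → b E .] }  — reduce
  I8: { [B → Y Y . a] }  — shift
  I9: { [B → Y Y a .] }  — reduce
  I10: { [E → B B .] }  — reduce
  I11: { [B → . Y Y a], [B → . b E], [B → b . E], [E → . B B], [E → . B b a], [E → . B b], [E → . a], [E → B b . a], [E → B b .], [Y → . + +], [Y → .] }  — shift, 2 reduces
  I12: { [E → B b a .], [E → a .] }  — 2 reduces
  I13: { [Y → + + .] }  — reduce

Conflict in state I0:
  Shift-reduce conflict between [Y → .] and [B → . b E]
So the grammar is NOT LR(0).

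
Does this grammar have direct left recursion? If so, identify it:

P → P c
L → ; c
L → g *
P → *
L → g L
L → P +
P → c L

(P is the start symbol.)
Direct left recursion occurs when N → N α for some non-terminal N (the right-hand side begins with the left-hand side itself).

P → P c: LEFT RECURSIVE (starts with P)
L → ; c: starts with ';'
L → g *: starts with g
P → *: starts with '*'
L → g L: starts with g
L → P +: starts with P
P → c L: starts with c

The grammar has direct left recursion on: P.

Answer: Yes, P is left-recursive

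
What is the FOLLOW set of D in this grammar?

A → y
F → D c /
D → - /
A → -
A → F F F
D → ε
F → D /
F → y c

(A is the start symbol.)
{ '/', 'c' }

To compute FOLLOW(D), find every occurrence of D on a right-hand side N → α D β: add FIRST(β) \ {ε}, and if β is empty or nullable also add FOLLOW(N). Iterate to a fixed point.

In F → D c /: D is followed by c '/', add FIRST(c '/') \ {ε} = { 'c' }
In F → D /: D is followed by '/', add FIRST('/') \ {ε} = { '/' }

Taking the union: FOLLOW(D) = { '/', 'c' }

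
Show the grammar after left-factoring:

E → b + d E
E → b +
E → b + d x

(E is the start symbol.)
E → b + E'
E' → d E''
E'' → E
E'' → x
E' → ε

Left-factoring transforms A → αβ₁ | αβ₂ into A → αA' and A' → β₁ | β₂
(α is the longest common prefix among the alternatives). Repeat until
no nonterminal has two alternatives with a common prefix.

Round 1: E has alternatives sharing prefix 'b +'. Introduce E': E → b + E'
  Add: E' → d E
  Add: E' → ε
  Add: E' → d x

Round 2: E' has alternatives sharing prefix 'd'. Introduce E'': E' → d E''
  Add: E'' → E
  Add: E'' → x

No remaining common prefixes — done.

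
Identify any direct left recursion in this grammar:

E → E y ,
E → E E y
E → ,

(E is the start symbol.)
Yes, E is left-recursive

E → E y ,: LEFT RECURSIVE (starts with E)
E → E E y: LEFT RECURSIVE (starts with E)
E → ,: starts with ','

The grammar has direct left recursion on: E.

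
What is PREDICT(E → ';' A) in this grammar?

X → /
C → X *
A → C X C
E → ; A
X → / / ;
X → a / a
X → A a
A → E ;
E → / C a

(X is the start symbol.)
PREDICT(E → ';' A) = (FIRST(RHS) \ {ε}) ∪ (FOLLOW(E) if ε ∈ FIRST(RHS), i.e. RHS ⇒* ε)
FIRST(';' A) = { ';' }
ε ∉ FIRST(';' A), so FOLLOW(E) is not added.
PREDICT(E → ';' A) = { ';' }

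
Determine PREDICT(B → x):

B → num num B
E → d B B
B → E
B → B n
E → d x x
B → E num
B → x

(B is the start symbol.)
PREDICT(B → x) = (FIRST(RHS) \ {ε}) ∪ (FOLLOW(B) if ε ∈ FIRST(RHS), i.e. RHS ⇒* ε)
FIRST(x) = { 'x' }
ε ∉ FIRST(x), so FOLLOW(B) is not added.
PREDICT(B → x) = { 'x' }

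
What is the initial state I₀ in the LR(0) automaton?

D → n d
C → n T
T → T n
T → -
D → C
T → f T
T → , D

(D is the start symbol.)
First, augment the grammar with D' → D
I₀ = CLOSURE({ [D' → . D] }):
  [D' → . D] has the dot before D: add [D → . n d], [D → . C]
  [D → . C] has the dot before C: add [C → . n T]
No further items can be added.

I₀ = { [C → . n T], [D → . C], [D → . n d], [D' → . D] }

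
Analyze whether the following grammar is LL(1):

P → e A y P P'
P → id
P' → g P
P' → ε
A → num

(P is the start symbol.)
A grammar is LL(1) if for each non-terminal N with multiple productions, the predict sets of those productions are pairwise disjoint, where PREDICT(N → α) = (FIRST(α) \ {ε}) ∪ (FOLLOW(N) if α ⇒* ε).

Relevant sets:
  FOLLOW(P') = { $, 'g' }

For P:
  PREDICT(P → e A y P P') = { 'e' }
  PREDICT(P → id) = { 'id' }
For P':
  PREDICT(P' → g P) = { 'g' }
  PREDICT(P' → ε) = { $, 'g' }
A has a single production, so nothing to check there.

Conflict found: Predict set conflict for P': { 'g' }
The grammar is NOT LL(1).

Answer: No. Predict set conflict for P': { 'g' }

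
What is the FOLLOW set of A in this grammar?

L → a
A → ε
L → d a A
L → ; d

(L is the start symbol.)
{ $ }

To compute FOLLOW(A), find every occurrence of A on a right-hand side N → α A β: add FIRST(β) \ {ε}, and if β is empty or nullable also add FOLLOW(N). Iterate to a fixed point.

In L → d a A: A is at the end, add FOLLOW(L)

The FOLLOW sets referred to above (computed the same way, to a fixed point):
  FOLLOW(L) = { $ }

Taking the union: FOLLOW(A) = { $ }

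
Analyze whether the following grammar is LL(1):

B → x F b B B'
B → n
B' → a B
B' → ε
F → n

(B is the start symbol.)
No. Predict set conflict for B': { 'a' }

A grammar is LL(1) if for each non-terminal N with multiple productions, the predict sets of those productions are pairwise disjoint, where PREDICT(N → α) = (FIRST(α) \ {ε}) ∪ (FOLLOW(N) if α ⇒* ε).

Relevant sets:
  FOLLOW(B') = { $, 'a' }

For B:
  PREDICT(B → x F b B B') = { 'x' }
  PREDICT(B → n) = { 'n' }
For B':
  PREDICT(B' → a B) = { 'a' }
  PREDICT(B' → ε) = { $, 'a' }
F has a single production, so nothing to check there.

Conflict found: Predict set conflict for B': { 'a' }
The grammar is NOT LL(1).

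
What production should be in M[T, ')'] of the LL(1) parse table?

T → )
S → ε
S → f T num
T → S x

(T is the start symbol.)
To find M[T, ')'], we find productions for T where ')' is in the predict set (PREDICT(N → α) = (FIRST(α) \ {ε}) ∪ (FOLLOW(N) if α ⇒* ε)).

Relevant sets:
  FIRST(S) = { 'f', ε }

T → ): PREDICT = { ')' }
  ')' is in predict set, so this production goes in M[T, ')']
T → S x: PREDICT = { 'f', 'x' }

M[T, ')'] = T → )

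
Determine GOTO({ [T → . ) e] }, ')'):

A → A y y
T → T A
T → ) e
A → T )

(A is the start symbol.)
GOTO(I, ')') = CLOSURE({ [A → αX.β] : [A → α.Xβ] ∈ I, X = ')' })

Items with dot before ')', with the dot advanced:
  [T → . ) e] → [T → ) . e]
Closure adds nothing (no advanced item has the dot before a non-terminal).

GOTO = { [T → ) . e] }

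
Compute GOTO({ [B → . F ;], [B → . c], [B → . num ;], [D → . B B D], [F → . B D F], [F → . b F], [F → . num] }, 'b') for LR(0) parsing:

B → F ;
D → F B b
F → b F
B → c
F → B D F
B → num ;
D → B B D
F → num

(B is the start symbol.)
{ [B → . F ;], [B → . c], [B → . num ;], [F → . B D F], [F → . b F], [F → . num], [F → b . F] }

GOTO(I, 'b') = CLOSURE({ [A → αX.β] : [A → α.Xβ] ∈ I, X = 'b' })

Items with dot before 'b', with the dot advanced:
  [F → . b F] → [F → b . F]
Closure of the advanced items:
  [F → b . F] has the dot before F: add [F → . b F], [F → . B D F], [F → . num]
  [F → . B D F] has the dot before B: add [B → . F ;], [B → . c], [B → . num ;]

GOTO = { [B → . F ;], [B → . c], [B → . num ;], [F → . B D F], [F → . b F], [F → . num], [F → b . F] }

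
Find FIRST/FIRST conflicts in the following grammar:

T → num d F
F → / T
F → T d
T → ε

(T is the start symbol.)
A FIRST/FIRST conflict occurs when two productions N → α and N → β for the same non-terminal have FIRST(α) ∩ FIRST(β) ≠ ∅ (with ε ∈ FIRST of a nullable right-hand side, so two nullable alternatives also conflict).

FIRST sets of the non-terminals at (or reachable through a nullable prefix from) the front of some alternative:
  FIRST(T) = { 'num', ε }

Productions for T:
  T → num d F: FIRST = { 'num' }
  T → ε: FIRST = { ε }
Productions for F:
  F → / T: FIRST = { '/' }
  F → T d: FIRST = { 'd', 'num' }

All alternatives of each non-terminal have pairwise disjoint FIRST sets.

Answer: No FIRST/FIRST conflicts.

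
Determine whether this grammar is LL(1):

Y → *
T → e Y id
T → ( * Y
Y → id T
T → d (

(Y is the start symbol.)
For Y:
  PREDICT(Y → '*') = { '*' }
  PREDICT(Y → id T) = { 'id' }
For T:
  PREDICT(T → e Y id) = { 'e' }
  PREDICT(T → '(' '*' Y) = { '(' }
  PREDICT(T → d '(') = { 'd' }

All predict sets are disjoint. The grammar IS LL(1).

Answer: Yes, the grammar is LL(1).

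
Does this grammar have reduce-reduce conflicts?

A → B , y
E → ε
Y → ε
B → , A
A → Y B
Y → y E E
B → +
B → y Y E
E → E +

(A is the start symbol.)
Yes — I6: [E → .] vs [Y → .]

A reduce-reduce conflict occurs when an LR(0) state has two complete items [A → α .] and [B → β .] — both call for a reduction, and with no lookahead the parser cannot choose between them.

Augment with A' → A and build the canonical LR(0) collection (I0 = CLOSURE({[A' → . A]}), then GOTO on every symbol after a dot until no new states appear). It has 18 states:
  I0: { [A → . B , y], [A → . Y B], [A' → . A], [B → . +], [B → . , A], [B → . y Y E], [Y → . y E E], [Y → .] }  — shift, reduce
  I1: { [B → + .] }  — reduce
  I2: { [A → . B , y], [A → . Y B], [B → , . A], [B → . +], [B → . , A], [B → . y Y E], [Y → . y E E], [Y → .] }  — shift, reduce
  I3: { [A' → A .] }  — accept
  I4: { [A → B . , y] }  — shift
  I5: { [A → Y . B], [B → . +], [B → . , A], [B → . y Y E] }  — shift
  I6: { [B → y . Y E], [E → . E +], [E → .], [Y → . y E E], [Y → .], [Y → y . E E] }  — shift, 2 reduces
  I7: { [E → . E +], [E → .], [E → E . +], [Y → y E . E] }  — shift, reduce
  I8: { [B → y Y . E], [E → . E +], [E → .] }  — reduce
  I9: { [E → . E +], [E → .], [Y → y . E E] }  — reduce
  I10: { [B → y Y E .], [E → E . +] }  — shift, reduce
  I11: { [E → E + .] }  — reduce
  I12: { [E → E . +], [Y → y E E .] }  — shift, reduce
  I13: { [A → Y B .] }  — reduce
  I14: { [B → y . Y E], [Y → . y E E], [Y → .] }  — shift, reduce
  I15: { [A → B , . y] }  — shift
  I16: { [A → B , y .] }  — reduce
  I17: { [B → , A .] }  — reduce

I6 contains complete items [E → .], [Y → .] — reduce-reduce conflict.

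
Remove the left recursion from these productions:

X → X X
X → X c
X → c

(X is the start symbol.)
X is directly left-recursive. The standard transformation for
  A → A α₁ | ... | A α_m | β₁ | ... | β_n
is
  A  → β₁ A' | ... | β_n A'
  A' → α₁ A' | ... | α_m A' | ε

X → c becomes X → c X'
X → X X becomes X' → X X'
X → X c becomes X' → c X'
Add X' → ε

Resulting grammar:
X → c X'
X' → X X'
X' → c X'
X' → ε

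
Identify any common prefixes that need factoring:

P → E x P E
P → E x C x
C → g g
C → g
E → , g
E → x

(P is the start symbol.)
Left-factoring is needed when two productions for the same non-terminal
share a common prefix on the right-hand side.

Productions for P:
  P → E x P E
  P → E x C x
Productions for C:
  C → g g
  C → g
Productions for E:
  E → , g
  E → x

Found common prefix 'E x' in productions for P
Found common prefix 'g' in productions for C

Answer: Yes, P has productions with common prefix 'E x'; C has productions with common prefix 'g'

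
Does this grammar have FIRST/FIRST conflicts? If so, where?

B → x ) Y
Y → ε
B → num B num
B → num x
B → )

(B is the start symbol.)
Yes. B → num B num / B → num x on { 'num' }

Productions for B:
  B → x ) Y: FIRST = { 'x' }
  B → num B num: FIRST = { 'num' }
  B → num x: FIRST = { 'num' }
  B → ): FIRST = { ')' }
Y has only one production, so no FIRST/FIRST conflict is possible there.

Conflict for B: B → num B num and B → num x
  Overlap: { 'num' }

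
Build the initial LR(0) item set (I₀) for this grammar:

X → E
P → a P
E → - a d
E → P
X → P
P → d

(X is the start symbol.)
First, augment the grammar with X' → X
I₀ = CLOSURE({ [X' → . X] }):
  [X' → . X] has the dot before X: add [X → . E], [X → . P]
  [X → . E] has the dot before E: add [E → . - a d], [E → . P]
  [X → . P] has the dot before P: add [P → . a P], [P → . d]
No further items can be added.

I₀ = { [E → . - a d], [E → . P], [P → . a P], [P → . d], [X → . E], [X → . P], [X' → . X] }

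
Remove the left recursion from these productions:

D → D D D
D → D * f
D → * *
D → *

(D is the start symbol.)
D is directly left-recursive. The standard transformation for
  A → A α₁ | ... | A α_m | β₁ | ... | β_n
is
  A  → β₁ A' | ... | β_n A'
  A' → α₁ A' | ... | α_m A' | ε

D → * * becomes D → * * D'
D → * becomes D → * D'
D → D D D becomes D' → D D D'
D → D * f becomes D' → * f D'
Add D' → ε

Resulting grammar:
D → * * D'
D → * D'
D' → D D D'
D' → * f D'
D' → ε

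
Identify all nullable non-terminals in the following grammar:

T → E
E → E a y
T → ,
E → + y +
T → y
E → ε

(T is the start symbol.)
A non-terminal is nullable if it can derive ε (the empty string): either it has an ε-production, or it has a production whose right-hand side consists entirely of nullable non-terminals.

ε-productions: E → ε
So E is immediately nullable.
T → E: every symbol on the right is nullable, so T is nullable too.
Every non-terminal is now nullable.
Nullable = { 'E', 'T' }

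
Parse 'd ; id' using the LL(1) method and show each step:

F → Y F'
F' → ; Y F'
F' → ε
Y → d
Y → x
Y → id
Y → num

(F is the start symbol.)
LL(1) parsing maintains a stack (initially the start symbol over $) and the input. At each step: if the stack top is a terminal, match it against the current input token; if it is a non-terminal N, replace it with the RHS of M[N, lookahead] (the unique production whose predict set contains the lookahead).

Stack is shown with the top on the left.

Stack     Input     Action
--------------------------
F $       d ; id $  output F → Y F'
Y F' $    d ; id $  output Y → d
d F' $    d ; id $  match 'd'
F' $      ; id $    output F' → ; Y F'
; Y F' $  ; id $    match ';'
Y F' $    id $      output Y → id
id F' $   id $      match 'id'
F' $      $         output F' → ε
$         $         accept

The string is accepted.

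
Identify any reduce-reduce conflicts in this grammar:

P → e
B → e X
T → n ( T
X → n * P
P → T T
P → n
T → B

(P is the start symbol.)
A reduce-reduce conflict occurs when an LR(0) state has two complete items [A → α .] and [B → β .] — both call for a reduction, and with no lookahead the parser cannot choose between them.

Augment with P' → P and build the canonical LR(0) collection (I0 = CLOSURE({[P' → . P]}), then GOTO on every symbol after a dot until no new states appear). It has 15 states:
  I0: { [B → . e X], [P → . T T], [P → . e], [P → . n], [P' → . P], [T → . B], [T → . n ( T] }  — shift
  I1: { [T → B .] }  — reduce
  I2: { [P' → P .] }  — accept
  I3: { [B → . e X], [P → T . T], [T → . B], [T → . n ( T] }  — shift
  I4: { [B → e . X], [P → e .], [X → . n * P] }  — shift, reduce
  I5: { [P → n .], [T → n . ( T] }  — shift, reduce
  I6: { [B → . e X], [T → . B], [T → . n ( T], [T → n ( . T] }  — shift
  I7: { [T → n ( T .] }  — reduce
  I8: { [B → e . X], [X → . n * P] }  — shift
  I9: { [T → n . ( T] }  — shift
  I10: { [B → e X .] }  — reduce
  I11: { [X → n . * P] }  — shift
  I12: { [B → . e X], [P → . T T], [P → . e], [P → . n], [T → . B], [T → . n ( T], [X → n * . P] }  — shift
  I13: { [X → n * P .] }  — reduce
  I14: { [P → T T .] }  — reduce

No state contains more than one complete item.

Answer: No reduce-reduce conflicts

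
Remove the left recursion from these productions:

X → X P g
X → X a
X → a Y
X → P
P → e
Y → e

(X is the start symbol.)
X → a Y X'
X → P X'
X' → P g X'
X' → a X'
X' → ε
P → e
Y → e

X is directly left-recursive. The standard transformation for
  A → A α₁ | ... | A α_m | β₁ | ... | β_n
is
  A  → β₁ A' | ... | β_n A'
  A' → α₁ A' | ... | α_m A' | ε

X → a Y becomes X → a Y X'
X → P becomes X → P X'
X → X P g becomes X' → P g X'
X → X a becomes X' → a X'
Add X' → ε

Productions for other non-terminals are unchanged:
  P → e
  Y → e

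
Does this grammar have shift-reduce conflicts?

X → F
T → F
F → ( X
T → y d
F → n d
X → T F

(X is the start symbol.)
No shift-reduce conflicts

Augment with X' → X and build the canonical LR(0) collection (I0 = CLOSURE({[X' → . X]}), then GOTO on every symbol after a dot until no new states appear). It has 11 states:
  I0: { [F → . ( X], [F → . n d], [T → . F], [T → . y d], [X → . F], [X → . T F], [X' → . X] }  — shift
  I1: { [F → ( . X], [F → . ( X], [F → . n d], [T → . F], [T → . y d], [X → . F], [X → . T F] }  — shift
  I2: { [T → F .], [X → F .] }  — 2 reduces
  I3: { [F → . ( X], [F → . n d], [X → T . F] }  — shift
  I4: { [X' → X .] }  — accept
  I5: { [F → n . d] }  — shift
  I6: { [T → y . d] }  — shift
  I7: { [T → y d .] }  — reduce
  I8: { [F → n d .] }  — reduce
  I9: { [X → T F .] }  — reduce
  I10: { [F → ( X .] }  — reduce

No state contains both a complete item and a shift item.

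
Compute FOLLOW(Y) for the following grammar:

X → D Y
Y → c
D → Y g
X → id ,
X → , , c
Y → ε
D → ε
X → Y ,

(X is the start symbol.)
{ $, ',', 'g' }

In X → D Y: Y is at the end, add FOLLOW(X)
In D → Y g: Y is followed by g, add FIRST(g) \ {ε} = { 'g' }
In X → Y ,: Y is followed by ',', add FIRST(',') \ {ε} = { ',' }

The FOLLOW sets referred to above (computed the same way, to a fixed point):
  FOLLOW(X) = { $ }

Taking the union: FOLLOW(Y) = { $, ',', 'g' }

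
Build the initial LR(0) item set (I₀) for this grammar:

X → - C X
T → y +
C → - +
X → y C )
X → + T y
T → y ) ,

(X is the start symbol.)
{ [X → . + T y], [X → . - C X], [X → . y C )], [X' → . X] }

First, augment the grammar with X' → X
I₀ = CLOSURE({ [X' → . X] }):
  [X' → . X] has the dot before X: add [X → . - C X], [X → . y C )], [X → . + T y]
No further items can be added.

I₀ = { [X → . + T y], [X → . - C X], [X → . y C )], [X' → . X] }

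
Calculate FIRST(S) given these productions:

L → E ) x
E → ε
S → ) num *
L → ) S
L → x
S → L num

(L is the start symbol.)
To compute FIRST(S), examine every production with S on the left-hand side, reading each right-hand side left to right until a non-nullable symbol is reached.

FIRST sets of the other non-terminals involved (by the same procedure, iterated to a fixed point):
  FIRST(L) = { ')', 'x' }

From S → ) num *:
  - ')' is a terminal: add ')' and stop
From S → L num:
  - L is a non-terminal: add FIRST(L) \ {ε} = { ')', 'x' }
    L is not nullable, so stop

Collecting: FIRST(S) = { ')', 'x' }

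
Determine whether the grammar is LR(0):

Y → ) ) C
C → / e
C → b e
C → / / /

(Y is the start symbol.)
Augment with Y' → Y and build the canonical LR(0) collection (I0 = CLOSURE({[Y' → . Y]}), then GOTO on every symbol after a dot until no new states appear). It has 11 states:
  I0: { [Y → . ) ) C], [Y' → . Y] }  — shift
  I1: { [Y → ) . ) C] }  — shift
  I2: { [Y' → Y .] }  — accept
  I3: { [C → . / / /], [C → . / e], [C → . b e], [Y → ) ) . C] }  — shift
  I4: { [C → / . / /], [C → / . e] }  — shift
  I5: { [Y → ) ) C .] }  — reduce
  I6: { [C → b . e] }  — shift
  I7: { [C → b e .] }  — reduce
  I8: { [C → / / . /] }  — shift
  I9: { [C → / e .] }  — reduce
  I10: { [C → / / / .] }  — reduce

Every state is either a pure shift/goto state or contains exactly one complete item and nothing to shift — no conflicts. The grammar is LR(0).

Answer: Yes, the grammar is LR(0)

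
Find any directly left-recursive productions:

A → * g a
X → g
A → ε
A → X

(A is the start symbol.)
A → * g a: starts with '*'
X → g: starts with g
A → ε: starts with ε
A → X: starts with X

No direct left recursion found.

Answer: No direct left recursion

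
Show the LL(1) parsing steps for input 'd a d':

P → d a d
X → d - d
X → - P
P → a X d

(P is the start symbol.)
LL(1) parsing maintains a stack (initially the start symbol over $) and the input. At each step: if the stack top is a terminal, match it against the current input token; if it is a non-terminal N, replace it with the RHS of M[N, lookahead] (the unique production whose predict set contains the lookahead).

Stack is shown with the top on the left.

Stack    Input    Action
------------------------
P $      d a d $  output P → d a d
d a d $  d a d $  match 'd'
a d $    a d $    match 'a'
d $      d $      match 'd'
$        $        accept

The string is accepted.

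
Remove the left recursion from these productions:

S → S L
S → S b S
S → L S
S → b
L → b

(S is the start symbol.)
S is directly left-recursive. The standard transformation for
  A → A α₁ | ... | A α_m | β₁ | ... | β_n
is
  A  → β₁ A' | ... | β_n A'
  A' → α₁ A' | ... | α_m A' | ε

S → L S becomes S → L S S'
S → b becomes S → b S'
S → S L becomes S' → L S'
S → S b S becomes S' → b S S'
Add S' → ε

Productions for other non-terminals are unchanged:
  L → b

Resulting grammar:
S → L S S'
S → b S'
S' → L S'
S' → b S S'
S' → ε
L → b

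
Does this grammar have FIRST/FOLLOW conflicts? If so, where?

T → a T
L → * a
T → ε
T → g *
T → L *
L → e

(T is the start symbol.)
A FIRST/FOLLOW conflict occurs when a non-terminal N has a nullable alternative N → β (β ⇒* ε) and another alternative N → α with FIRST(α) ∩ FOLLOW(N) ≠ ∅: on such a lookahead the parser cannot decide between expanding α and letting N vanish via β.

Nullable non-terminals: T.
FIRST sets used below: FIRST(L) = { '*', 'e' }

T: nullable alternative(s) T → ε; FOLLOW(T) = { $ }
  T → a T: FIRST \ {ε} = { 'a' } — disjoint from FOLLOW(T)
  T → ε: FIRST \ {ε} = { } — this is the only nullable alternative, skip
  T → g *: FIRST \ {ε} = { 'g' } — disjoint from FOLLOW(T)
  T → L *: FIRST \ {ε} = { '*', 'e' } — disjoint from FOLLOW(T)

L has no nullable alternative, so no FIRST/FOLLOW check is needed there.

No FIRST/FOLLOW conflicts found.

Answer: No FIRST/FOLLOW conflicts.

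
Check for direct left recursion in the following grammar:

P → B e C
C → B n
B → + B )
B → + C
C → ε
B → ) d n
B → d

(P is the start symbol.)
Direct left recursion occurs when N → N α for some non-terminal N (the right-hand side begins with the left-hand side itself).

P → B e C: starts with B
C → B n: starts with B
B → + B ): starts with '+'
B → + C: starts with '+'
C → ε: starts with ε
B → ) d n: starts with ')'
B → d: starts with d

No direct left recursion found.

Answer: No direct left recursion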